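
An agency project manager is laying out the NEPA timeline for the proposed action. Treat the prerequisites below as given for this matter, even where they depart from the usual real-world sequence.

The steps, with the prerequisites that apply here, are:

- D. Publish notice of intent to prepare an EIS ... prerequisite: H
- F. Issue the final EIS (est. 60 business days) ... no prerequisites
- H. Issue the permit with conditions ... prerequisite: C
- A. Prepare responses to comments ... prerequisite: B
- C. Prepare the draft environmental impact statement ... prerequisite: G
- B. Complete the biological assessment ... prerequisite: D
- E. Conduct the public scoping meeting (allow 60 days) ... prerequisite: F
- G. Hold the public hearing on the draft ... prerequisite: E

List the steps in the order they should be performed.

F E G C H D B A

F has no prerequisites → F first.
Next only E has its prerequisites met → E.
Next only G has its prerequisites met → G.
C is the only step now ready → C.
Next only H has its prerequisites met → H.
D is the only step now ready → D.
B needed D, now all done → B.
A needed B, now all done → A.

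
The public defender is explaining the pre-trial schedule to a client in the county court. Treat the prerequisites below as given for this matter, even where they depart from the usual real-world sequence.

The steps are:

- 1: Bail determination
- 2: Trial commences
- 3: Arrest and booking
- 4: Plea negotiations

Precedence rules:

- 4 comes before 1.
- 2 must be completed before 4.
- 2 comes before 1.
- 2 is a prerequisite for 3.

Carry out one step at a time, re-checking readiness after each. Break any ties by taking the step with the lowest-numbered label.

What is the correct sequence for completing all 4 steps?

2, 3, 4, 1

2 has no prerequisites → 2 first.
Now 3 and 4 have their prerequisites met. 3 has the earlier label, so 3 next.
4 needed 2, now all done → 4.
Next only 1 has its prerequisites met → 1.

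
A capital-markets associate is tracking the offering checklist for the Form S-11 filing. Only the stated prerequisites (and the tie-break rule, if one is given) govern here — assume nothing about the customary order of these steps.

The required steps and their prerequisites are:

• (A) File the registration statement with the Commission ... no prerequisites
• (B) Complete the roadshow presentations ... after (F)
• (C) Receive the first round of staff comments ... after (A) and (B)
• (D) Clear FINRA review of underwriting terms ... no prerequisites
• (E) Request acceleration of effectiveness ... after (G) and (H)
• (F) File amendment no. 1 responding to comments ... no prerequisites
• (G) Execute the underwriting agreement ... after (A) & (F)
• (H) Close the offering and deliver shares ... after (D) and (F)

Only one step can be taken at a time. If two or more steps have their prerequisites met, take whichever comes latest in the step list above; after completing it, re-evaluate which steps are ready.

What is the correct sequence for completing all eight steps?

Nothing is required for (F), (D) and (A). (F) is listed later → (F) first.
(D), (B) and (A) are all available; (D) is listed later → (D).
(H) now also ready, so the ready set is {(H), (B), (A)}; (H) is listed later → (H).
Now (B) and (A) have their prerequisites met. (B) is listed later, so (B) next.
Next only (A) has its prerequisites met → (A).
Ready: (G) and (C). (G) is listed later → (G).
(E) now also ready, so the ready set is {(E), (C)}; (E) is listed later → (E).
(C) needed (B) and (A), now all done → (C).

(F), (D), (H), (B), (A), (G), (E), (C)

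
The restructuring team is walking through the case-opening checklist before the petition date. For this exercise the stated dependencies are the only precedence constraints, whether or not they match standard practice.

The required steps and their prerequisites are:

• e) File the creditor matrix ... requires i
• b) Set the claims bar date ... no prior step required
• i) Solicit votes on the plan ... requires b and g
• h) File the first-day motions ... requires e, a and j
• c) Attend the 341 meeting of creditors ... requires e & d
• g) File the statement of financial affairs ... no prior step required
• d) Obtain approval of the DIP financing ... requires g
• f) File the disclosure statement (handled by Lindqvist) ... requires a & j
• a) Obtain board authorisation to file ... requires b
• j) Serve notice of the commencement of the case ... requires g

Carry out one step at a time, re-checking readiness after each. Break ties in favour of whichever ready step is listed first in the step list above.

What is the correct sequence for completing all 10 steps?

b, g, i, e, d, c, a, j, h, f

b and g have no prerequisites; b is listed earlier, so b is first.
a now also ready, so the ready set is {g, a}; g is listed earlier → g.
Now i, d, a and j have their prerequisites met. i is listed earlier, so i next.
Now e, d, a and j have their prerequisites met. e is listed earlier, so e next.
Now d, a and j have their prerequisites met. d is listed earlier, so d next.
c, a and j are all available; c is listed earlier → c.
a and j are both available; a is listed earlier → a.
j needed g, now all done → j.
Ready: h and f. h is listed earlier → h.
f needed a and j, now all done → f.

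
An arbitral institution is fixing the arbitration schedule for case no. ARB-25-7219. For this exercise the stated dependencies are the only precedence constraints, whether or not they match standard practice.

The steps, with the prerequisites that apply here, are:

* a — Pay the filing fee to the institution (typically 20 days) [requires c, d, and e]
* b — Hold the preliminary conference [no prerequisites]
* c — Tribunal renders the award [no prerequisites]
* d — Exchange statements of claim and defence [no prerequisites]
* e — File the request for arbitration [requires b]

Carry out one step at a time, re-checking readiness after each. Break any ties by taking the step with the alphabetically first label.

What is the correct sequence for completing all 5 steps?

b, c, d, e, a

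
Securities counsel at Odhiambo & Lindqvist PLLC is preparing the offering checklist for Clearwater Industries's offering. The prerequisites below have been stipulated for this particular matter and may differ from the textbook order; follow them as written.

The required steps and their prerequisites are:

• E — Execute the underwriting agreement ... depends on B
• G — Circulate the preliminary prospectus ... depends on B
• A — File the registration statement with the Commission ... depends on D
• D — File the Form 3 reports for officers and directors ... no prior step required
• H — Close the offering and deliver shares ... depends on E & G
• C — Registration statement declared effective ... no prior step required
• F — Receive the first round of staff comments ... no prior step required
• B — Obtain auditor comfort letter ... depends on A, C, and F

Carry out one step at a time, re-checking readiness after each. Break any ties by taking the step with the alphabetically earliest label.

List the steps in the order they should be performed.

C, D, A, F, B, E, G, H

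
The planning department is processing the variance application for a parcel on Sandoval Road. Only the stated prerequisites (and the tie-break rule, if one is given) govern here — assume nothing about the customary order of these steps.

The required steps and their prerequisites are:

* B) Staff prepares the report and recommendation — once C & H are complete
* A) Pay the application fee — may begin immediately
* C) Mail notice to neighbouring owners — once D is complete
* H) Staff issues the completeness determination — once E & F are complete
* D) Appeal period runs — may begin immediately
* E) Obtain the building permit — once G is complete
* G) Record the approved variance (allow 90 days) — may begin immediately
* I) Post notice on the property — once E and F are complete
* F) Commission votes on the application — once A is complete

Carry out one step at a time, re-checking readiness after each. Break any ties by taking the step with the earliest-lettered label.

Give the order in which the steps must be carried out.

Nothing is required for A, D and G. A has the earlier label → A first.
Now D, F and G have their prerequisites met. D has the earlier label, so D next.
Now C, F and G have their prerequisites met. C has the earlier label, so C next.
Now F and G have their prerequisites met. F has the earlier label, so F next.
Next only G has its prerequisites met → G.
Next only E has its prerequisites met → E.
Now H and I have their prerequisites met. H has the earlier label, so H next.
Now B and I have their prerequisites met. B has the earlier label, so B next.
I needed E and F, now all done → I.

A, D, C, F, G, E, H, B, I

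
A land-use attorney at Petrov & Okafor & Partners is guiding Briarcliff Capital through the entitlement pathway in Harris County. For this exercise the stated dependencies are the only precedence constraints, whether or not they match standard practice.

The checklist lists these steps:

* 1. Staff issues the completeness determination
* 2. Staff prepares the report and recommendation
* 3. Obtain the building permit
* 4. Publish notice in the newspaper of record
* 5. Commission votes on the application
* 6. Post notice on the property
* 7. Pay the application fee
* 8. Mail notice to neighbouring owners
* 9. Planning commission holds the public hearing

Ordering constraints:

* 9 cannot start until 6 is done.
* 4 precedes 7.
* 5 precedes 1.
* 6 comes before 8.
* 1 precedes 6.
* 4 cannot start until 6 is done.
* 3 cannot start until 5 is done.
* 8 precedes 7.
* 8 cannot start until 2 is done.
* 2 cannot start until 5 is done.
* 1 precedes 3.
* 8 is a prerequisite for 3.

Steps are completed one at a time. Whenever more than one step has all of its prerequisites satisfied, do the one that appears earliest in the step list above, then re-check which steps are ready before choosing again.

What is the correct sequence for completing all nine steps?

5 1 2 6 4 8 3 7 9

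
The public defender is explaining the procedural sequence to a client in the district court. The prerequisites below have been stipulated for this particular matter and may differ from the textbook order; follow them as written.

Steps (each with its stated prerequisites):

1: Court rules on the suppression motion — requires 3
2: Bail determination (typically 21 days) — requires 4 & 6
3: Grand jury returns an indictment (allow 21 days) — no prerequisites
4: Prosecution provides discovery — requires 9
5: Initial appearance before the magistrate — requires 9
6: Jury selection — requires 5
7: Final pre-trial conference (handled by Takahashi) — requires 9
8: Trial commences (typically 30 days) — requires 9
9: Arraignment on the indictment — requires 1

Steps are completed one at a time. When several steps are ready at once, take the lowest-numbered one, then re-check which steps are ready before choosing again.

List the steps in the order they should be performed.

3, 1, 9, 4, 5, 6, 2, 7, 8

3 has no prerequisites → 3 first.
1 needed 3, now all done → 1.
9 needed 1, now all done → 9.
Ready: 4, 5, 7 and 8. 4 has the earlier label → 4.
5, 7 and 8 are all available; 5 has the earlier label → 5.
6, 7 and 8 are all available; 6 has the earlier label → 6.
Now 2, 7 and 8 have their prerequisites met. 2 has the earlier label, so 2 next.
Now 7 and 8 have their prerequisites met. 7 has the earlier label, so 7 next.
8 is the only step now ready → 8.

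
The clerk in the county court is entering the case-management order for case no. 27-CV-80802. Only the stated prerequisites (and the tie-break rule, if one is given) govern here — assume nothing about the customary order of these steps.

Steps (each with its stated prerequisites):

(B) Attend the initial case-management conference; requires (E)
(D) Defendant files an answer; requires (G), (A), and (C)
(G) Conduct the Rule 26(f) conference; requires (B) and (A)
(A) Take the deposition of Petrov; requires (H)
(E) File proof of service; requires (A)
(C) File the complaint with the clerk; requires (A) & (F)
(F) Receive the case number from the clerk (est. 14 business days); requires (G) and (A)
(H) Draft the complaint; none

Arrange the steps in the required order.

Only (H) has no prerequisites, so it is first.
(A) needed (H), now all done → (A).
(E) needed (A), now all done → (E).
(B) needed (E), now all done → (B).
(G) is the only step now ready → (G).
(F) is the only step now ready → (F).
That leaves (C) as the only ready step → (C).
Next only (D) has its prerequisites met → (D).

(H) (A) (E) (B) (G) (F) (C) (D)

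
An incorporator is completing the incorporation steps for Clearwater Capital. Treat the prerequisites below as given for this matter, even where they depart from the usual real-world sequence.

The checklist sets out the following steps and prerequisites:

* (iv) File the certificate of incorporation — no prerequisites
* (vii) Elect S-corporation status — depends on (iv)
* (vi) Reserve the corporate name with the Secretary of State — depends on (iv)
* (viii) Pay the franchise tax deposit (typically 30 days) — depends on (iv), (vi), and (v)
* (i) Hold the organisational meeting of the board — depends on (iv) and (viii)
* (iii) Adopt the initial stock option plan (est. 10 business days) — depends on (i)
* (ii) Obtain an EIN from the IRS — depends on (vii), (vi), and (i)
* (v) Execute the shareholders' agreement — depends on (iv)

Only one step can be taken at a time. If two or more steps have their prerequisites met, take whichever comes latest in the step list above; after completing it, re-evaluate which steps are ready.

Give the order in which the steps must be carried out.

(iv) has no prerequisites → (iv) first.
Ready: (v), (vi) and (vii). (v) is listed later → (v).
Ready: (vi) and (vii). (vi) is listed later → (vi).
Ready: (viii) and (vii). (viii) is listed later → (viii).
Now (i) and (vii) have their prerequisites met. (i) is listed later, so (i) next.
(iii) now also ready, so the ready set is {(iii), (vii)}; (iii) is listed later → (iii).
That leaves (vii) as the only ready step → (vii).
(ii) needed (i), (vi) and (vii), now all done → (ii).

(iv), (v), (vi), (viii), (i), (iii), (vii), (ii)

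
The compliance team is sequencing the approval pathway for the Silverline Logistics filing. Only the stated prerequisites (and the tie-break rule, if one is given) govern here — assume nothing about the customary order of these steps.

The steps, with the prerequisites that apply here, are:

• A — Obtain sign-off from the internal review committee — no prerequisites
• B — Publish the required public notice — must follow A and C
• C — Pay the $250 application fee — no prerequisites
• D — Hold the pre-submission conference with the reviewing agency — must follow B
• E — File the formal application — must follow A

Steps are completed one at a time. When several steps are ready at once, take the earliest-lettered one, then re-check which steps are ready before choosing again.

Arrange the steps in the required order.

A → C → B → D → E

Nothing is required for A and C. A has the earlier label → A first.
Ready: C and E. C has the earlier label → C.
B and E are both available; B has the earlier label → B.
D now also ready, so the ready set is {D, E}; D has the earlier label → D.
E needed A, now all done → E.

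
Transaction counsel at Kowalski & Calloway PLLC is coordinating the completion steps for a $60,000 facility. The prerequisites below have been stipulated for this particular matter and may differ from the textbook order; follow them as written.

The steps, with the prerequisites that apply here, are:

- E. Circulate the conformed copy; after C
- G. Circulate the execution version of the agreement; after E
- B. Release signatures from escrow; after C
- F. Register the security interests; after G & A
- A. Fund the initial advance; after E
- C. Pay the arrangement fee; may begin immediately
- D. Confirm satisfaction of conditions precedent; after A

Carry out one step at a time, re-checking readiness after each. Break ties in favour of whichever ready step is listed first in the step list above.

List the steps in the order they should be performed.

C E G B A F D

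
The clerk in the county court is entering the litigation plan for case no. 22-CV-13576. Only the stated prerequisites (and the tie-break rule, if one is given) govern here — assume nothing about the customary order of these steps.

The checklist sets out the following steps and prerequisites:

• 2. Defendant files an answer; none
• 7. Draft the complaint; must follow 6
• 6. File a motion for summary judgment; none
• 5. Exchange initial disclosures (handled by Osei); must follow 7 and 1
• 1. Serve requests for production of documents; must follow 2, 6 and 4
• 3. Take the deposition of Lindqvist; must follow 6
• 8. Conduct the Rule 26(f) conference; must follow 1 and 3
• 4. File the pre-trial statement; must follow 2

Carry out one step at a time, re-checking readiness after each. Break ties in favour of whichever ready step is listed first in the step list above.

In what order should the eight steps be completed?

Nothing is required for 2 and 6. 2 is listed earlier → 2 first.
6 and 4 are both available; 6 is listed earlier → 6.
Ready: 7, 3 and 4. 7 is listed earlier → 7.
Now 3 and 4 have their prerequisites met. 3 is listed earlier, so 3 next.
4 needed 2, now all done → 4.
1 needed 2, 6 and 4, now all done → 1.
Ready: 5 and 8. 5 is listed earlier → 5.
8 needed 1 and 3, now all done → 8.

2 6 7 3 4 1 5 8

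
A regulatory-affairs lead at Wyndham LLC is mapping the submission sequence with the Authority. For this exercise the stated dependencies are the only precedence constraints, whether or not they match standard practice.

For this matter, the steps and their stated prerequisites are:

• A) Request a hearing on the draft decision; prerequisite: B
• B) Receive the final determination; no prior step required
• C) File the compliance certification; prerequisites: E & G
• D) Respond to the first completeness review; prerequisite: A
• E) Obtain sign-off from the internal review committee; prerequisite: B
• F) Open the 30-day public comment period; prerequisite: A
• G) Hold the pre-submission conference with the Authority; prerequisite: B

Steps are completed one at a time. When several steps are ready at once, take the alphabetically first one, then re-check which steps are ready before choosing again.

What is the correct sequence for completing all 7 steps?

B has no prerequisites → B first.
Now A, E and G have their prerequisites met. A has the earlier label, so A next.
D and F now also ready, so the ready set is {D, E, F, G}; D has the earlier label → D.
Ready: E, F and G. E has the earlier label → E.
Ready: F and G. F has the earlier label → F.
G is the only step now ready → G.
Next only C has its prerequisites met → C.

B, A, D, E, F, G, C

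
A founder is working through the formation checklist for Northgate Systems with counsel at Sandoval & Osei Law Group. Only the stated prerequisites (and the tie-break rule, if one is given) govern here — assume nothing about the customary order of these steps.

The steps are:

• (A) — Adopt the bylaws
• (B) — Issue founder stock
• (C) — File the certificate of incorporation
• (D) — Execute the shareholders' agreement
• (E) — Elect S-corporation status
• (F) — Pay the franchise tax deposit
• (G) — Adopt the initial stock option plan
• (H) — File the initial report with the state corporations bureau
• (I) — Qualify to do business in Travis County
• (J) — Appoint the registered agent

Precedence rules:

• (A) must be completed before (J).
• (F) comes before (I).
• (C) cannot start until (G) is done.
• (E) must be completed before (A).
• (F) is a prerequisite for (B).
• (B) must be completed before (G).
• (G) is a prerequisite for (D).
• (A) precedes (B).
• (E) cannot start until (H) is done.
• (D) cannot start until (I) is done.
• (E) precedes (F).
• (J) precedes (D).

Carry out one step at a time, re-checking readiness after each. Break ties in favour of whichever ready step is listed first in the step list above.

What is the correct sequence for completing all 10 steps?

(H), (E), (A), (F), (B), (G), (C), (I), (J), (D)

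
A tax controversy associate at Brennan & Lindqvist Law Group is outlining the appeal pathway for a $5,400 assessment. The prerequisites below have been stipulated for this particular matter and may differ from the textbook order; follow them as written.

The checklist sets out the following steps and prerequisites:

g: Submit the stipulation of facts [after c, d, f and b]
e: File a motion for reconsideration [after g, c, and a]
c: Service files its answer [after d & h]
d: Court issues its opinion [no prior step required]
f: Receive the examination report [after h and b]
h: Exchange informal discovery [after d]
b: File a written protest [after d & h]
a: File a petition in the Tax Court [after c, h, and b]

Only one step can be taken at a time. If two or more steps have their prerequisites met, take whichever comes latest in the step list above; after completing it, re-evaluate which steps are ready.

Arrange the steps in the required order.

d h b f c a g e

d has no prerequisites → d first.
h needed d, now all done → h.
Ready: b and c. b is listed later → b.
f now also ready, so the ready set is {f, c}; f is listed later → f.
c needed h and d, now all done → c.
Ready: a and g. a is listed later → a.
g is the only step now ready → g.
e needed a, c and g, now all done → e.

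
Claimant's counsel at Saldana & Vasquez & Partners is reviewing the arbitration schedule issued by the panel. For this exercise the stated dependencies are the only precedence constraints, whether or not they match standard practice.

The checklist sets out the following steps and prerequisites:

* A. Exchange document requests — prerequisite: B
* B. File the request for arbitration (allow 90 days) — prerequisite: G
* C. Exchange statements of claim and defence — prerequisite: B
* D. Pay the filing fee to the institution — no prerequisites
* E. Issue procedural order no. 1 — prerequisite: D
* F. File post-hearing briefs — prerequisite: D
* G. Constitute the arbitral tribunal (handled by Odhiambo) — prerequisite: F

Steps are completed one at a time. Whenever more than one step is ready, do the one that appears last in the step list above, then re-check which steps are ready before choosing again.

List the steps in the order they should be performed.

D, F, G, E, B, C, A

Only D has no prerequisites, so it is first.
Now F and E have their prerequisites met. F is listed later, so F next.
G now also ready, so the ready set is {G, E}; G is listed later → G.
E and B are both available; E is listed later → E.
Next only B has its prerequisites met → B.
C and A are both available; C is listed later → C.
That leaves A as the only ready step → A.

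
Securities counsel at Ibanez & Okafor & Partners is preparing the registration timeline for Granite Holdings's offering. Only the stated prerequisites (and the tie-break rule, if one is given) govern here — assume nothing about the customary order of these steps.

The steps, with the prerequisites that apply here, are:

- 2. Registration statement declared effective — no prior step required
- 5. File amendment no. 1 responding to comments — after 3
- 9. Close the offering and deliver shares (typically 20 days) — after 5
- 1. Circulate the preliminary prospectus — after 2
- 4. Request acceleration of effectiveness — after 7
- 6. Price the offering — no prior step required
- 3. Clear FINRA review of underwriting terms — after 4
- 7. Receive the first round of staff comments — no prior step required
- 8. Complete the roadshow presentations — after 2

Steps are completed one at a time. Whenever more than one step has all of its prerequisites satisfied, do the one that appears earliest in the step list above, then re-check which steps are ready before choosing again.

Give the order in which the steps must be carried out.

Nothing is required for 2, 6 and 7. 2 is listed earlier → 2 first.
1 and 8 now also ready, so the ready set is {1, 6, 7, 8}; 1 is listed earlier → 1.
6, 7 and 8 are all available; 6 is listed earlier → 6.
7 and 8 are both available; 7 is listed earlier → 7.
4 and 8 are both available; 4 is listed earlier → 4.
3 and 8 are both available; 3 is listed earlier → 3.
5 and 8 are both available; 5 is listed earlier → 5.
9 now also ready, so the ready set is {9, 8}; 9 is listed earlier → 9.
Next only 8 has its prerequisites met → 8.

2, 1, 6, 7, 4, 3, 5, 9, 8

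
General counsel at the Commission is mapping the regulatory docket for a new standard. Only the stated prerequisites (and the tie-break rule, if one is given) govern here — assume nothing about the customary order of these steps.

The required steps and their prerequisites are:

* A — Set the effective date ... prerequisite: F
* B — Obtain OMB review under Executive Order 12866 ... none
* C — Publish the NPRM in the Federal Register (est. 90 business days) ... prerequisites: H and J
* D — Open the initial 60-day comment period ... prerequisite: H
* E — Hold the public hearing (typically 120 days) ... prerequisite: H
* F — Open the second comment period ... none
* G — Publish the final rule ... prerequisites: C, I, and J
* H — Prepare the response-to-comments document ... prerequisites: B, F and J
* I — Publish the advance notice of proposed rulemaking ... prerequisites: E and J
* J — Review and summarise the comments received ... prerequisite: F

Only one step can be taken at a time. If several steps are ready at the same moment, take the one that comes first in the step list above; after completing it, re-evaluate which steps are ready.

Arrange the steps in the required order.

Nothing is required for B and F. B is listed earlier → B first.
That leaves F as the only ready step → F.
A and J are both available; A is listed earlier → A.
J needed F, now all done → J.
H needed B, F and J, now all done → H.
Ready: C, D and E. C is listed earlier → C.
D and E are both available; D is listed earlier → D.
E needed H, now all done → E.
I needed E and J, now all done → I.
That leaves G as the only ready step → G.

B → F → A → J → H → C → D → E → I → G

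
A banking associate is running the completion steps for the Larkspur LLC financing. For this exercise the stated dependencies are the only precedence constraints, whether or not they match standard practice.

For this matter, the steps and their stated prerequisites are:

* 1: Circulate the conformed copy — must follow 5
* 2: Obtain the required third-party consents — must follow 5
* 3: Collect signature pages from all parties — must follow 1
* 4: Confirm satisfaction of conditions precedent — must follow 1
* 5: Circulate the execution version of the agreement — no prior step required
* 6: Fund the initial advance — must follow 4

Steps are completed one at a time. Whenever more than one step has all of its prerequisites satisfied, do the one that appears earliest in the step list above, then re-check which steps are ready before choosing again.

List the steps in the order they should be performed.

5 has no prerequisites → 5 first.
Now 1 and 2 have their prerequisites met. 1 is listed earlier, so 1 next.
2, 3 and 4 are all available; 2 is listed earlier → 2.
Ready: 3 and 4. 3 is listed earlier → 3.
That leaves 4 as the only ready step → 4.
That leaves 6 as the only ready step → 6.

5, 1, 2, 3, 4, 6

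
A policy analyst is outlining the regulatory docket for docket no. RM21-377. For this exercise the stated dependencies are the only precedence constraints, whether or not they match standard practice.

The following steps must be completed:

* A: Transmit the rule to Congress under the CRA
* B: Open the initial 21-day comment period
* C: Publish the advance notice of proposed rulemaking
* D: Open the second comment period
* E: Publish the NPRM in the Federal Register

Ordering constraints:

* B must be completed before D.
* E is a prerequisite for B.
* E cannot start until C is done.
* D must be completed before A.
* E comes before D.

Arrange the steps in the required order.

C E B D A

C is the only step with nothing outstanding, so it goes first.
E is the only step now ready → E.
B needed E, now all done → B.
D is the only step now ready → D.
A needed D, now all done → A.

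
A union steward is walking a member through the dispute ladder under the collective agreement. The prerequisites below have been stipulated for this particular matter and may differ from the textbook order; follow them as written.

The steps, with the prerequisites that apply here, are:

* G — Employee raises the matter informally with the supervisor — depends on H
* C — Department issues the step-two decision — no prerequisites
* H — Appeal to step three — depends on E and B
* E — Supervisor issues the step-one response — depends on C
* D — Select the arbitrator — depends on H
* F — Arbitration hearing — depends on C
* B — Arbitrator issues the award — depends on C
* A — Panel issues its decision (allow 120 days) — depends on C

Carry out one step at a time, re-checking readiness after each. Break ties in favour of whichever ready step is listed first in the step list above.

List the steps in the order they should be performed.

C, E, F, B, H, G, D, A

Only C has no prerequisites, so it is first.
E, F, B and A are all available; E is listed earlier → E.
F, B and A are all available; F is listed earlier → F.
Ready: B and A. B is listed earlier → B.
H now also ready, so the ready set is {H, A}; H is listed earlier → H.
G and D now also ready, so the ready set is {G, D, A}; G is listed earlier → G.
D and A are both available; D is listed earlier → D.
A needed C, now all done → A.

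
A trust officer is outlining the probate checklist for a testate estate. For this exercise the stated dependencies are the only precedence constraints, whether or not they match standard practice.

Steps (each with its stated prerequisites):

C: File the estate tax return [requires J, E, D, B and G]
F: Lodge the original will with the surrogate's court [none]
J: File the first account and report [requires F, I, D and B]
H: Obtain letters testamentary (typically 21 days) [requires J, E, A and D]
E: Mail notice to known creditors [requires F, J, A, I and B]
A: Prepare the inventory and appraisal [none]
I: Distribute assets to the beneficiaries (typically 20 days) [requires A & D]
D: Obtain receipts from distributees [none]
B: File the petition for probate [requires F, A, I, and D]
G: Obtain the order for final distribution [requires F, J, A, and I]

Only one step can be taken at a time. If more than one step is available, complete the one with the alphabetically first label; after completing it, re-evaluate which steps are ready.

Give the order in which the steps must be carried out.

A D F I B J E G C H

Nothing is required for A, D and F. A has the earlier label → A first.
Ready: D and F. D has the earlier label → D.
I now also ready, so the ready set is {F, I}; F has the earlier label → F.
I needed A and D, now all done → I.
Next only B has its prerequisites met → B.
J needed B, D, F and I, now all done → J.
Now E and G have their prerequisites met. E has the earlier label, so E next.
Ready: G and H. G has the earlier label → G.
Now C and H have their prerequisites met. C has the earlier label, so C next.
Next only H has its prerequisites met → H.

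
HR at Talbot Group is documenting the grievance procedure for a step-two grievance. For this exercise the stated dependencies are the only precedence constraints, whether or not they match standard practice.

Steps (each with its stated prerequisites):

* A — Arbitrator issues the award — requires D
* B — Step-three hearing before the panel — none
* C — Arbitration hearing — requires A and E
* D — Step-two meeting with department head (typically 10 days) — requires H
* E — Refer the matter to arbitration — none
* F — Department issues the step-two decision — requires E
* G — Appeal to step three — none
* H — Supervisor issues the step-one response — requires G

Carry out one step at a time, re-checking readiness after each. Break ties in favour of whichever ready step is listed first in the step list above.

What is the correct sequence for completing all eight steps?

B → E → F → G → H → D → A → C

Nothing is required for B, E and G. B is listed earlier → B first.
Now E and G have their prerequisites met. E is listed earlier, so E next.
F and G are both available; F is listed earlier → F.
Next only G has its prerequisites met → G.
H needed G, now all done → H.
D needed H, now all done → D.
Next only A has its prerequisites met → A.
That leaves C as the only ready step → C.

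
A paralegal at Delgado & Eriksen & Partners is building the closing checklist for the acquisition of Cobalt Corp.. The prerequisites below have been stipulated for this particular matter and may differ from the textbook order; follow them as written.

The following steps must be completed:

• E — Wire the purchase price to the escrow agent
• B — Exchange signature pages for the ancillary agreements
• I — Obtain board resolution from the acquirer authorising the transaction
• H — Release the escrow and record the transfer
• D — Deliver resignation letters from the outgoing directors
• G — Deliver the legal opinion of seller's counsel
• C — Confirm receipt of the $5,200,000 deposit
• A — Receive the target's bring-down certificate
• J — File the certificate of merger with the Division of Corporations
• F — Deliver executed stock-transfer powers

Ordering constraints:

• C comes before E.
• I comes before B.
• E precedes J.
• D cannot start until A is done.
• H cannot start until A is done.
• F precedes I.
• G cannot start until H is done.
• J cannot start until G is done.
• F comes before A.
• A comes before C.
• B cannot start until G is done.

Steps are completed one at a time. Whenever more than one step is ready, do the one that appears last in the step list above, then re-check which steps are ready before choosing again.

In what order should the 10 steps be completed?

F, A, C, D, H, G, I, B, E, J

Only F has no prerequisites, so it is first.
Now A and I have their prerequisites met. A is listed later, so A next.
C, D and H now also ready, so the ready set is {C, D, H, I}; C is listed later → C.
D, H, I and E are all available; D is listed later → D.
Now H, I and E have their prerequisites met. H is listed later, so H next.
G now also ready, so the ready set is {G, I, E}; G is listed later → G.
Ready: I and E. I is listed later → I.
Now B and E have their prerequisites met. B is listed later, so B next.
E needed C, now all done → E.
J needed G and E, now all done → J.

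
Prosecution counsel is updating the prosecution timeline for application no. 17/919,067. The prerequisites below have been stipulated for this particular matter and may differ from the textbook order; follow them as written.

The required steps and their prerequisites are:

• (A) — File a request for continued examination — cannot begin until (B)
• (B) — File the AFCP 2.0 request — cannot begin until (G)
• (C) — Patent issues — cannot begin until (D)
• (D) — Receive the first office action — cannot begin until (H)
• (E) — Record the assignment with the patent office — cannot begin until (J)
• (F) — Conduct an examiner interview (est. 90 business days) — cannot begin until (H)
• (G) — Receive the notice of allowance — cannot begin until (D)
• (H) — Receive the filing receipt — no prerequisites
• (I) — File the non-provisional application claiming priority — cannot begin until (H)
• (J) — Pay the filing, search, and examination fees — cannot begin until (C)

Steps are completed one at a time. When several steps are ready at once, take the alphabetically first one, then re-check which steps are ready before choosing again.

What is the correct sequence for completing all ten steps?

(H) has no prerequisites → (H) first.
Ready: (D), (F) and (I). (D) has the earlier label → (D).
Ready: (C), (F), (G) and (I). (C) has the earlier label → (C).
(J) now also ready, so the ready set is {(F), (G), (I), (J)}; (F) has the earlier label → (F).
(G), (I) and (J) are all available; (G) has the earlier label → (G).
Ready: (B), (I) and (J). (B) has the earlier label → (B).
Ready: (A), (I) and (J). (A) has the earlier label → (A).
Ready: (I) and (J). (I) has the earlier label → (I).
(J) needed (C), now all done → (J).
(E) is the only step now ready → (E).

(H) → (D) → (C) → (F) → (G) → (B) → (A) → (I) → (J) → (E)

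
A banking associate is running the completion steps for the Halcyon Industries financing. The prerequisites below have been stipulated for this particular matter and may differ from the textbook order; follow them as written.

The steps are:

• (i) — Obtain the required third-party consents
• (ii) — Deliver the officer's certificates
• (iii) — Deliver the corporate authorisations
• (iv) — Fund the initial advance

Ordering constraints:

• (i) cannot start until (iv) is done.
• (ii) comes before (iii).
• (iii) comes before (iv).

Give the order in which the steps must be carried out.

(ii), (iii), (iv), (i)

Only (ii) has no prerequisites, so it is first.
Next only (iii) has its prerequisites met → (iii).
(iv) is the only step now ready → (iv).
(i) is the only step now ready → (i).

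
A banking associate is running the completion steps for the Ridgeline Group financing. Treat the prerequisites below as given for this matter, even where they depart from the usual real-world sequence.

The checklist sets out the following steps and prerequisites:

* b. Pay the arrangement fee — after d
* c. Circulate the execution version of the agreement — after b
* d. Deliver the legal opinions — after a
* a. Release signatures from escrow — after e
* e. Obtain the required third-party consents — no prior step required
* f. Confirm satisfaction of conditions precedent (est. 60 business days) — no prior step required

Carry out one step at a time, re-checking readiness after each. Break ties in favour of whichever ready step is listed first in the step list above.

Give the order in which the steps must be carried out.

e a d b c f

e and f have no prerequisites; e is listed earlier, so e is first.
a now also ready, so the ready set is {a, f}; a is listed earlier → a.
Ready: d and f. d is listed earlier → d.
Ready: b and f. b is listed earlier → b.
c now also ready, so the ready set is {c, f}; c is listed earlier → c.
f is the only step now ready → f.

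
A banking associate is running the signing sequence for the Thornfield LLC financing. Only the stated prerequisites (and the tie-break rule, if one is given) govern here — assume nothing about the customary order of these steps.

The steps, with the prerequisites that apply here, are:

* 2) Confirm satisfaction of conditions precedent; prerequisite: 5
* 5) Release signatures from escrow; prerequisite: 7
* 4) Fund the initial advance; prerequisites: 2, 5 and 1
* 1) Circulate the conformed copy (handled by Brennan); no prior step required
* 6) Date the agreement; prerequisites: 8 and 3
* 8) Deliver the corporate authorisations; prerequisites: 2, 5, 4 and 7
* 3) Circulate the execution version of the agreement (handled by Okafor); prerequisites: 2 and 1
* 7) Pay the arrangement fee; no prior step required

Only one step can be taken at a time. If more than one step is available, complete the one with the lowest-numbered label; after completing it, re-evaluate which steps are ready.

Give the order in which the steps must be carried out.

1, 7, 5, 2, 3, 4, 8, 6

Nothing is required for 1 and 7. 1 has the earlier label → 1 first.
Next only 7 has its prerequisites met → 7.
5 needed 7, now all done → 5.
That leaves 2 as the only ready step → 2.
Now 3 and 4 have their prerequisites met. 3 has the earlier label, so 3 next.
That leaves 4 as the only ready step → 4.
Next only 8 has its prerequisites met → 8.
6 needed 3 and 8, now all done → 6.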